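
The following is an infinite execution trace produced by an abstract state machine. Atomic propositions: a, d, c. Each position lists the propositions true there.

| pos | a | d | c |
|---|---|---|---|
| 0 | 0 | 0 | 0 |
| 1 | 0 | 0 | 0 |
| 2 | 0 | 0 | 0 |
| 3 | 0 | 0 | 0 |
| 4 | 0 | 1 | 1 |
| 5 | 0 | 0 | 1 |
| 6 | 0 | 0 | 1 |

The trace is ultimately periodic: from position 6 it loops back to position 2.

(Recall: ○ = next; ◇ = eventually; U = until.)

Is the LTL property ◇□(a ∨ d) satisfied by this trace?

No

□(a ∨ d) is false at every position 0..6, so it never becomes true and ◇□(a ∨ d) fails.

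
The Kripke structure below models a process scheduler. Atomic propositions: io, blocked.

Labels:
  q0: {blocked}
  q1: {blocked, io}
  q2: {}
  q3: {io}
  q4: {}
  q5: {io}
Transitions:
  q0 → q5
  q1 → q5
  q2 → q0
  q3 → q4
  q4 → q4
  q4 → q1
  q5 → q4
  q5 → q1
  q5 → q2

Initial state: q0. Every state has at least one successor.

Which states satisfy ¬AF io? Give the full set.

States satisfying io: {q1, q3, q5}.
States satisfying AF io: {q0, q1, q2, q3, q5}.
States satisfying ¬AF io: {q4}.

{q4}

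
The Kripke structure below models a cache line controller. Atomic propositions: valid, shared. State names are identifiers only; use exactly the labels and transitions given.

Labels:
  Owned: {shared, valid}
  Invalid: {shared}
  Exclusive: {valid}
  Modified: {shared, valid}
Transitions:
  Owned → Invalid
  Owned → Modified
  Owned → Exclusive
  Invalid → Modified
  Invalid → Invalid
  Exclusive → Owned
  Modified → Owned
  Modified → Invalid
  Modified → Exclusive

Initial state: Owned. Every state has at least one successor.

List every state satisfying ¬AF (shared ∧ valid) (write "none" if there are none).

{Invalid}

States satisfying shared ∧ valid: {Owned, Modified}.
States satisfying AF (shared ∧ valid): {Owned, Exclusive, Modified}.
States satisfying ¬AF (shared ∧ valid): {Invalid}.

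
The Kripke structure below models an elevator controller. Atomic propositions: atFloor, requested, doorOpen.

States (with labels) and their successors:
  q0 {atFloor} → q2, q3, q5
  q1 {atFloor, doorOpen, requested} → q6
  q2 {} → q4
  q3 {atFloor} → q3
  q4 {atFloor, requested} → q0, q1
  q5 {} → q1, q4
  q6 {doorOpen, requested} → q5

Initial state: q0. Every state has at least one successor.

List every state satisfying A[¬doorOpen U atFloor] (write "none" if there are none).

{q0, q1, q2, q3, q4, q5}

States satisfying ¬doorOpen: {q0, q2, q3, q4, q5}.
States satisfying atFloor: {q0, q1, q3, q4}.
States satisfying A[¬doorOpen U atFloor]: {q0, q1, q2, q3, q4, q5}.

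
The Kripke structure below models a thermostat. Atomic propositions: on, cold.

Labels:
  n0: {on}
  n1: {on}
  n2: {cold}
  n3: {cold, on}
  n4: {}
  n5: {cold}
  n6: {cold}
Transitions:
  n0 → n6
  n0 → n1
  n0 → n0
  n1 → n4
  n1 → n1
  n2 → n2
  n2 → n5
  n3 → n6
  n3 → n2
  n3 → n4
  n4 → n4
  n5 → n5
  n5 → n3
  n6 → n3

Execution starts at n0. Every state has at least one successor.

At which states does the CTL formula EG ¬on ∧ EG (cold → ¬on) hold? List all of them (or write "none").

{n2, n4, n5}

States satisfying ¬on: {n2, n4, n5, n6}.
States satisfying EG ¬on: {n2, n4, n5}.
States satisfying cold → ¬on: {n0, n1, n2, n4, n5, n6}.
States satisfying EG (cold → ¬on): {n0, n1, n2, n4, n5}.
States satisfying EG ¬on ∧ EG (cold → ¬on): {n2, n4, n5}.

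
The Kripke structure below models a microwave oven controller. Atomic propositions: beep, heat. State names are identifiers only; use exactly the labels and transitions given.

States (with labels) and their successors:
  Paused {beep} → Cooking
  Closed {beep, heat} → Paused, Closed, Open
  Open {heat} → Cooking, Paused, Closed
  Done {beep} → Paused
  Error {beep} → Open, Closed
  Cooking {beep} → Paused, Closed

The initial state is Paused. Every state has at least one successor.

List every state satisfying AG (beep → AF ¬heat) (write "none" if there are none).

States satisfying beep → AF ¬heat: {Paused, Open, Done, Error, Cooking}.
States satisfying AG (beep → AF ¬heat): ∅.

none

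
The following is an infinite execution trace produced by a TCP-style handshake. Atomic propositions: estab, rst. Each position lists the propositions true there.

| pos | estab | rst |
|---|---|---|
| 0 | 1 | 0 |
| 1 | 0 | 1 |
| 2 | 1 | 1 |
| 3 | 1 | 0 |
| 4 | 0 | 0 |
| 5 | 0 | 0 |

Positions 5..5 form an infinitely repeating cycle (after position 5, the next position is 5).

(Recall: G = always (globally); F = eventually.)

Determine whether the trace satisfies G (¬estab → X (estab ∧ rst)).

¬estab → X (estab ∧ rst) must hold at every position from 0 onward. It fails at position 4, so G (¬estab → X (estab ∧ rst)) is false.
Positions where ¬estab holds: 1, 4, 5.
Check X (estab ∧ rst) at each: 1→ok, 4→fails, 5→fails.

Does not hold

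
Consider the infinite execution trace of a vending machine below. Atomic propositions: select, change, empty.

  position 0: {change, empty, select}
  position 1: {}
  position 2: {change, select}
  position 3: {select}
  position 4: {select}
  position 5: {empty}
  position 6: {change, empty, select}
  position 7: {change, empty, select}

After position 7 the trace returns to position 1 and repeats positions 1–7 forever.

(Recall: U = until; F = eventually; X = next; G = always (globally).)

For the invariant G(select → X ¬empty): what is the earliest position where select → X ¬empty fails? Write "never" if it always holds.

Check select → X ¬empty at each position in order: 0 ✓, 1 ✓, 2 ✓, 3 ✓.
At position 4 the labels are {select} and the next position 5 has {empty}, so select → X ¬empty is false there. This is the first violation.

4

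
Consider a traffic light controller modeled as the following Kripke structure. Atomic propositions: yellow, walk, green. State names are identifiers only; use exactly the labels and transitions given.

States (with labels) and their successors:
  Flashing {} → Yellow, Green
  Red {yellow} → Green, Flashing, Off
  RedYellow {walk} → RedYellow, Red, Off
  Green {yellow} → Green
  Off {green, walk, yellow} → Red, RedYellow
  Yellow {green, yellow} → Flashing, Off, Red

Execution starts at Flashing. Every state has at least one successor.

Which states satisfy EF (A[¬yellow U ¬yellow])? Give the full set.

States satisfying A[¬yellow U ¬yellow]: {Flashing, RedYellow}.
States satisfying EF (A[¬yellow U ¬yellow]): {Flashing, Red, RedYellow, Off, Yellow}.

{Flashing, Red, RedYellow, Off, Yellow}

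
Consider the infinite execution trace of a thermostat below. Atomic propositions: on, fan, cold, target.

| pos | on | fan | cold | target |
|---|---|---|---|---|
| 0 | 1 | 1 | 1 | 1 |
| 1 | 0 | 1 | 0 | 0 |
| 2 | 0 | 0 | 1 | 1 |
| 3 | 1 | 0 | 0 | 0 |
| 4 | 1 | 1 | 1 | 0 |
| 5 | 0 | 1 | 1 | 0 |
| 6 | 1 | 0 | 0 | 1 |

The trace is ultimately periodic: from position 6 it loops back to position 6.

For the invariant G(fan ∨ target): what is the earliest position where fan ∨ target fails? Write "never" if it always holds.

Check fan ∨ target at each position in order: 0 ✓, 1 ✓, 2 ✓.
At position 3 the labels are {on}, so fan ∨ target is false there. This is the first violation.

3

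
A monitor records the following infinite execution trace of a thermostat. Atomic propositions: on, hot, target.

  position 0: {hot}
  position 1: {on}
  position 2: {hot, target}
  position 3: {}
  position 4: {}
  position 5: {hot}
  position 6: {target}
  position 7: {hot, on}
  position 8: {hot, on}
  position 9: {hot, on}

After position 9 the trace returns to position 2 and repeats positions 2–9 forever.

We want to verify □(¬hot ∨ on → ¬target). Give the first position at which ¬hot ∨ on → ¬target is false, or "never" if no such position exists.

6

Check ¬hot ∨ on → ¬target at each position in order: 0 ✓, 1 ✓, 2 ✓, 3 ✓, 4 ✓, 5 ✓.
At position 6 the labels are {target}, so ¬hot ∨ on → ¬target is false there. This is the first violation.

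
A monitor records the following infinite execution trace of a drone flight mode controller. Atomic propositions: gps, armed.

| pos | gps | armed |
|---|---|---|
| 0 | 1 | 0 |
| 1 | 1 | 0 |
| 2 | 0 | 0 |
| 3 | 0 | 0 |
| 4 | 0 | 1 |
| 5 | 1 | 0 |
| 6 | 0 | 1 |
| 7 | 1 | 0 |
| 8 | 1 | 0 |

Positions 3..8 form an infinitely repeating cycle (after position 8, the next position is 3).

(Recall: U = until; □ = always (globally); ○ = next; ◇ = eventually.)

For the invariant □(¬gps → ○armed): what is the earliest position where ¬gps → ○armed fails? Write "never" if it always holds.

2

Check ¬gps → ○armed at each position in order: 0 ✓, 1 ✓.
At position 2 the labels are {} and the next position 3 has {}, so ¬gps → ○armed is false there. This is the first violation.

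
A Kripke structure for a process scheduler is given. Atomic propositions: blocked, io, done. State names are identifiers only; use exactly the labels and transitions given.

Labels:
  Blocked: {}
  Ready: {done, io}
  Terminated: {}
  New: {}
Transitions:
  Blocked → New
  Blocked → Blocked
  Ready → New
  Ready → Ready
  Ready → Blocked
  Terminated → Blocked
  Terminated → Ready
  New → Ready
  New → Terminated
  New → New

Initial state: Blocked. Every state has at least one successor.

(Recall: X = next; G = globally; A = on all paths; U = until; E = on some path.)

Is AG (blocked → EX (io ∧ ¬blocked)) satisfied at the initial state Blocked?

Yes

States satisfying blocked → EX (io ∧ ¬blocked): {Blocked, Ready, Terminated, New}.
States satisfying AG (blocked → EX (io ∧ ¬blocked)): {Blocked, Ready, Terminated, New}.
Every state reachable from Blocked satisfies blocked → EX (io ∧ ¬blocked).
Blocked ∈ Sat(AG (blocked → EX (io ∧ ¬blocked))).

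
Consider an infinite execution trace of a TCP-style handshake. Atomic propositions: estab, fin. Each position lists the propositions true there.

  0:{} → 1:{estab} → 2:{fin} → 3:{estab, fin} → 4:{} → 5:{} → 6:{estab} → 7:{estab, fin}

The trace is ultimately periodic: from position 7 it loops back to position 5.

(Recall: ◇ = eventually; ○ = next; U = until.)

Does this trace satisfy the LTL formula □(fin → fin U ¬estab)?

Yes

fin → fin U ¬estab holds at every position 0..7, and those are all positions ever visited, so □(fin → fin U ¬estab) holds.
Positions where fin holds: 2, 3, 7.
Check fin U ¬estab at each: 2→ok, 3→ok, 7→ok.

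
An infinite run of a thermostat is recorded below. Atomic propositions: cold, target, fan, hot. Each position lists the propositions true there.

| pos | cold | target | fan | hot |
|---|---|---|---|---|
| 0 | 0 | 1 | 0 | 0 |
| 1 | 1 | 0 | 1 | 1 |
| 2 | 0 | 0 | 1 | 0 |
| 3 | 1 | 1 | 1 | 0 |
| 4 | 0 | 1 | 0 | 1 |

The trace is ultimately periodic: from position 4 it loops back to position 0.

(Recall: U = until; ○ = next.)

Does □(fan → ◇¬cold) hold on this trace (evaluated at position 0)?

Yes

fan → ◇¬cold holds at every position 0..4, and those are all positions ever visited, so □(fan → ◇¬cold) holds.
Positions where fan holds: 1, 2, 3.
Check ◇¬cold at each: 1→ok, 2→ok, 3→ok.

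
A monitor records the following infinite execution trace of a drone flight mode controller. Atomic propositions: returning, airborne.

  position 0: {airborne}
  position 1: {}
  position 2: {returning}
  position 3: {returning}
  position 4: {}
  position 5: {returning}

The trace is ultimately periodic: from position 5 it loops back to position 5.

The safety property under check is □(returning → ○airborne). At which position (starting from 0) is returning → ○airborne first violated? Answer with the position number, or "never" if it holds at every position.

2

Check returning → ○airborne at each position in order: 0 ✓, 1 ✓.
At position 2 the labels are {returning} and the next position 3 has {returning}, so returning → ○airborne is false there. This is the first violation.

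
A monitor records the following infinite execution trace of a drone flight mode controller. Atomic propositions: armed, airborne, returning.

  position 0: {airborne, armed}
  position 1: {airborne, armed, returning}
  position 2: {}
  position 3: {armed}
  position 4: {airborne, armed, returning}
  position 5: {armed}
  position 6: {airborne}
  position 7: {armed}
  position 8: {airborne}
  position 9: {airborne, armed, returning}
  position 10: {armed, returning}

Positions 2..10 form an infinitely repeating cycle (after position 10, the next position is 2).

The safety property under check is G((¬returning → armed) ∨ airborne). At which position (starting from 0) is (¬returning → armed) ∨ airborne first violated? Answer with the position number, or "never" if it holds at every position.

2

Check (¬returning → armed) ∨ airborne at each position in order: 0 ✓, 1 ✓.
At position 2 the labels are {}, so (¬returning → armed) ∨ airborne is false there. This is the first violation.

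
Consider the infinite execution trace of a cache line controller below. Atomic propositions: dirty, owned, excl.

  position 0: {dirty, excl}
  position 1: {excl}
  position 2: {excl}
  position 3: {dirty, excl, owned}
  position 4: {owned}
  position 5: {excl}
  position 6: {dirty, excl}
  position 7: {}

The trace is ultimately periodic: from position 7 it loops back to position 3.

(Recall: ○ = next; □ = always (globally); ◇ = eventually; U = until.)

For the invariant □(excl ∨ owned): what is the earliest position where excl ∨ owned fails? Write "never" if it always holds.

Check excl ∨ owned at each position in order: 0 ✓, 1 ✓, 2 ✓, 3 ✓, 4 ✓, 5 ✓, 6 ✓.
At position 7 the labels are {}, so excl ∨ owned is false there. This is the first violation.

7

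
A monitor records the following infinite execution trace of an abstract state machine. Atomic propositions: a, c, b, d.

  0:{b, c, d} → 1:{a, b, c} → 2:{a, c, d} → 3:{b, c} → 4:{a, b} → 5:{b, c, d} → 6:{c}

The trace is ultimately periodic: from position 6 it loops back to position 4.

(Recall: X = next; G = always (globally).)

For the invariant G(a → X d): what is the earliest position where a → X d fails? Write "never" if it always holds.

2

Check a → X d at each position in order: 0 ✓, 1 ✓.
At position 2 the labels are {a, c, d} and the next position 3 has {b, c}, so a → X d is false there. This is the first violation.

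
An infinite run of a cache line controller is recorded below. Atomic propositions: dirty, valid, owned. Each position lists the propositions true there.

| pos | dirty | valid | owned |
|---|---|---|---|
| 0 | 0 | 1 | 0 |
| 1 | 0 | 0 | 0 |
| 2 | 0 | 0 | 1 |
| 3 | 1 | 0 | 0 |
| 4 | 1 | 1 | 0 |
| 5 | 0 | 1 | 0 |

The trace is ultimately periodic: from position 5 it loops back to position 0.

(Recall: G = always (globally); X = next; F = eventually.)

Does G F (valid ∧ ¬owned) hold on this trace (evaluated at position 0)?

Yes

F (valid ∧ ¬owned) holds at every position 0..5, and those are all positions ever visited, so G F (valid ∧ ¬owned) holds.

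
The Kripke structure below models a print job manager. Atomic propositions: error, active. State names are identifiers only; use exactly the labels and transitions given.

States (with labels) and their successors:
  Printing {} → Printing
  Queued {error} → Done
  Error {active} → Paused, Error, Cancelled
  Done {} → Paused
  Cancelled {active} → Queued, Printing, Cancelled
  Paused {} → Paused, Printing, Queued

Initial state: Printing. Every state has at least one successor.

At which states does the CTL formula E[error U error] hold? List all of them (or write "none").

States satisfying error: {Queued}.
States satisfying E[error U error]: {Queued}.

{Queued}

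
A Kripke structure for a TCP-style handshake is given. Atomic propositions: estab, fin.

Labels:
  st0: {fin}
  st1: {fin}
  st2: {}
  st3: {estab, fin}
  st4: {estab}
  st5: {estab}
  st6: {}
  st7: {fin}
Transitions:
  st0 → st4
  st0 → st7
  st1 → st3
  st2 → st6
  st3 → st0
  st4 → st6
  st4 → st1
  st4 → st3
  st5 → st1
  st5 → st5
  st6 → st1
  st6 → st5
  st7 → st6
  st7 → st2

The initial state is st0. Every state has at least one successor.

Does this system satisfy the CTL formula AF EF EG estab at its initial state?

States satisfying EF EG estab: {st0, st1, st2, st3, st4, st5, st6, st7}.
States satisfying AF EF EG estab: {st0, st1, st2, st3, st4, st5, st6, st7}.
st0 ∈ Sat(AF EF EG estab).

Satisfied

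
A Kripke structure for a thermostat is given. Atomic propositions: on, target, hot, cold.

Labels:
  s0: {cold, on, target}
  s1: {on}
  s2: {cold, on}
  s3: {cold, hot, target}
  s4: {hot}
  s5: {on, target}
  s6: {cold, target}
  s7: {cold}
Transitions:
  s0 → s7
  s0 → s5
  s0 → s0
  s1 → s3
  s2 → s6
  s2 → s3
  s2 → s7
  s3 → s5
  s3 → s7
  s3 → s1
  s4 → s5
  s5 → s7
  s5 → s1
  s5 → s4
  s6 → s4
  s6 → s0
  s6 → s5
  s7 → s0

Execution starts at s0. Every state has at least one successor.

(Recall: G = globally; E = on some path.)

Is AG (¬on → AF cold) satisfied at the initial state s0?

States satisfying ¬on → AF cold: {s0, s1, s2, s3, s5, s6, s7}.
States satisfying AG (¬on → AF cold): ∅.
s4 is reachable from s0 and violates ¬on → AF cold, so AG fails at s0.
s0 ∉ Sat(AG (¬on → AF cold)).

No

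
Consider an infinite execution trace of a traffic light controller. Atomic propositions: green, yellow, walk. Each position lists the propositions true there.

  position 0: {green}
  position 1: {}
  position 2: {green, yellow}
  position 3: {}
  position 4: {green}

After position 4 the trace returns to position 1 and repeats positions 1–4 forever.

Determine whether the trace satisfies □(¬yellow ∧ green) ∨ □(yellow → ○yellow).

¬yellow ∧ green must hold at every position from 0 onward. It fails at position 1, so □(¬yellow ∧ green) is false.
yellow → ○yellow must hold at every position from 0 onward. It fails at position 2, so □(yellow → ○yellow) is false.
Positions where yellow holds: 2.
Check ○yellow at each: 2→fails.
At position 0: □(¬yellow ∧ green) is false; □(yellow → ○yellow) is false; so □(¬yellow ∧ green) ∨ □(yellow → ○yellow) is false.

Does not hold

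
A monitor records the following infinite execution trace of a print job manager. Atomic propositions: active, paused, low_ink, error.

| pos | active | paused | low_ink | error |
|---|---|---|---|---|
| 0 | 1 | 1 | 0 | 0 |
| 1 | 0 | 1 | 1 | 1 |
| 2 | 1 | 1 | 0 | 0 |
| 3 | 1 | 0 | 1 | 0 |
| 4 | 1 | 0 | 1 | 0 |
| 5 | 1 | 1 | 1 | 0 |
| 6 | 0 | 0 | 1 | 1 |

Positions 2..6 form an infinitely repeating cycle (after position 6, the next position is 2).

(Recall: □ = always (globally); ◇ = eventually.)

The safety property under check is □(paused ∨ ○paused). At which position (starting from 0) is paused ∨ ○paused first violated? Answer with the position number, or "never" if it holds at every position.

Check paused ∨ ○paused at each position in order: 0 ✓, 1 ✓, 2 ✓.
At position 3 the labels are {active, low_ink} and the next position 4 has {active, low_ink}, so paused ∨ ○paused is false there. This is the first violation.

3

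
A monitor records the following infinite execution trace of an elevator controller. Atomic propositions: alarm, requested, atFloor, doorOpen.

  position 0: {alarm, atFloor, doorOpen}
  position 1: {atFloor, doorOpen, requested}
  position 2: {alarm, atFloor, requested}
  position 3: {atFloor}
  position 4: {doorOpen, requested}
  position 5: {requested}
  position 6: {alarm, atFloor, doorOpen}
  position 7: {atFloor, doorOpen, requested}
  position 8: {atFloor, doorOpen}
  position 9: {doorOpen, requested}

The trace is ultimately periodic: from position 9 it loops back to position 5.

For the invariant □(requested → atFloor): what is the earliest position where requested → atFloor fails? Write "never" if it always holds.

Check requested → atFloor at each position in order: 0 ✓, 1 ✓, 2 ✓, 3 ✓.
At position 4 the labels are {doorOpen, requested}, so requested → atFloor is false there. This is the first violation.

4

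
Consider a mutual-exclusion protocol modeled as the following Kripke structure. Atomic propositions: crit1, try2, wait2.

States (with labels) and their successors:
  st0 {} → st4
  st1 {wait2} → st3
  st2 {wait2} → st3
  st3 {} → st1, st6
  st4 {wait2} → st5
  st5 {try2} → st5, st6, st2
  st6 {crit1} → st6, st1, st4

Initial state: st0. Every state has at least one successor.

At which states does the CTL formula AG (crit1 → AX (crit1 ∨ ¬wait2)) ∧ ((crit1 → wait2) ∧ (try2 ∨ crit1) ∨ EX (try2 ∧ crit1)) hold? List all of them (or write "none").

none

States satisfying crit1 → AX (crit1 ∨ ¬wait2): {st0, st1, st2, st3, st4, st5}.
States satisfying AG (crit1 → AX (crit1 ∨ ¬wait2)): ∅.
States satisfying crit1 → wait2: {st0, st1, st2, st3, st4, st5}.
States satisfying try2 ∨ crit1: {st5, st6}.
States satisfying (crit1 → wait2) ∧ (try2 ∨ crit1): {st5}.
States satisfying try2 ∧ crit1: ∅.
States satisfying EX (try2 ∧ crit1): ∅.
States satisfying AG (crit1 → AX (crit1 ∨ ¬wait2)) ∧ ((crit1 → wait2) ∧ (try2 ∨ crit1) ∨ EX (try2 ∧ crit1)): ∅.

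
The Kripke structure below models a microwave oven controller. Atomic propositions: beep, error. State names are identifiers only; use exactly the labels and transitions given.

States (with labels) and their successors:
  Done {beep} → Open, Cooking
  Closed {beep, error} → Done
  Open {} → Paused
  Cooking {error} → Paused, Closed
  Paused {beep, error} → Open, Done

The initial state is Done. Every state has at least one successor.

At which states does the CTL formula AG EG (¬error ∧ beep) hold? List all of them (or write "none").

States satisfying EG (¬error ∧ beep): ∅.
States satisfying AG EG (¬error ∧ beep): ∅.

none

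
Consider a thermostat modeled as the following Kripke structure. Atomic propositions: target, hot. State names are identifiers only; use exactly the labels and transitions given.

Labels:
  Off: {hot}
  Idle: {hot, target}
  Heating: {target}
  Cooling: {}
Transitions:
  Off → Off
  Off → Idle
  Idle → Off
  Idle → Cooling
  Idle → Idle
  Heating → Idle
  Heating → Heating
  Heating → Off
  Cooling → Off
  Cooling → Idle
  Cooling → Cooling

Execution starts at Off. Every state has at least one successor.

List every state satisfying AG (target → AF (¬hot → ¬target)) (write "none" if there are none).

States satisfying target → AF (¬hot → ¬target): {Off, Idle, Cooling}.
States satisfying AG (target → AF (¬hot → ¬target)): {Off, Idle, Cooling}.

{Off, Idle, Cooling}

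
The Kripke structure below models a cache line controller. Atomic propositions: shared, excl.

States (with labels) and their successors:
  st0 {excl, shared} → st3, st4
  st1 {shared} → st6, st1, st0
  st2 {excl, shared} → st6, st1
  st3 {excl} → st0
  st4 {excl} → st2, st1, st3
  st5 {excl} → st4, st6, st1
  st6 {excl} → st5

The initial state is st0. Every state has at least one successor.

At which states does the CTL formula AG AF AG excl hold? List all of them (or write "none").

none

States satisfying AF AG excl: ∅.
States satisfying AG AF AG excl: ∅.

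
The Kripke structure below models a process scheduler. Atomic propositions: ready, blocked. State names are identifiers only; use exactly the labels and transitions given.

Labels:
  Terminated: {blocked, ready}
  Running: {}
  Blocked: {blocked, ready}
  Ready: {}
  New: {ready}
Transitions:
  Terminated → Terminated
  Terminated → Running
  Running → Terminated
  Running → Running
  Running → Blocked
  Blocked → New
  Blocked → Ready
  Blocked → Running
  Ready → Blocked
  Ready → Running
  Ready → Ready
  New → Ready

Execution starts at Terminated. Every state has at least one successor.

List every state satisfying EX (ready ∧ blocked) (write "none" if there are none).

{Terminated, Running, Ready}

States satisfying ready ∧ blocked: {Terminated, Blocked}.
States satisfying EX (ready ∧ blocked): {Terminated, Running, Ready}.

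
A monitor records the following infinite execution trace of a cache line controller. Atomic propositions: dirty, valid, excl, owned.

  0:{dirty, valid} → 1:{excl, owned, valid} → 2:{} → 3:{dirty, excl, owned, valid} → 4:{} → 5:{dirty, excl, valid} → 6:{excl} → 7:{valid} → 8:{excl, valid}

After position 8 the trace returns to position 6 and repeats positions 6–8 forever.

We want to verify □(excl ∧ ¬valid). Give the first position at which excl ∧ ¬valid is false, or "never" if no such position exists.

At position 0 the labels are {dirty, valid}, so excl ∧ ¬valid is false there. This is the first violation.

0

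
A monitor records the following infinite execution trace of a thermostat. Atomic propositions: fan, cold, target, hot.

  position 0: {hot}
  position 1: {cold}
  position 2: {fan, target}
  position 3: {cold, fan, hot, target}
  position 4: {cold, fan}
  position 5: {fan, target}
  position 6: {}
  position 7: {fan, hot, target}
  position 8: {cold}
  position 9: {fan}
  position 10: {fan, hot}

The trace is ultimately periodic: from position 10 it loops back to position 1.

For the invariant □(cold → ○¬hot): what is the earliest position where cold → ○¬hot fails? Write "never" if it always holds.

cold → ○¬hot holds at every position 0..10, and those are all the positions the trace ever visits, so the invariant □(cold → ○¬hot) is never violated.

never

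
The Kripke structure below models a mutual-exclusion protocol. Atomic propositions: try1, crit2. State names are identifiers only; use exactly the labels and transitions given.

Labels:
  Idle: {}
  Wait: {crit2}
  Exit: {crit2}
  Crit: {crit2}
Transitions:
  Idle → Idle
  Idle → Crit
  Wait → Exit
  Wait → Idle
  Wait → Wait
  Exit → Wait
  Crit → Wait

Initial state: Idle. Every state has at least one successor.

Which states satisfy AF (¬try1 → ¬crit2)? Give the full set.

States satisfying ¬try1 → ¬crit2: {Idle}.
States satisfying AF (¬try1 → ¬crit2): {Idle}.

{Idle}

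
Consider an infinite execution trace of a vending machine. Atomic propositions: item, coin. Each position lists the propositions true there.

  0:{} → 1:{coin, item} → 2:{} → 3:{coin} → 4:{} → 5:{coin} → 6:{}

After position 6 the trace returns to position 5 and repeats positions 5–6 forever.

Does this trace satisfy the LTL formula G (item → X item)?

Does not hold

item → X item must hold at every position from 0 onward. It fails at position 1, so G (item → X item) is false.
Positions where item holds: 1.
Check X item at each: 1→fails.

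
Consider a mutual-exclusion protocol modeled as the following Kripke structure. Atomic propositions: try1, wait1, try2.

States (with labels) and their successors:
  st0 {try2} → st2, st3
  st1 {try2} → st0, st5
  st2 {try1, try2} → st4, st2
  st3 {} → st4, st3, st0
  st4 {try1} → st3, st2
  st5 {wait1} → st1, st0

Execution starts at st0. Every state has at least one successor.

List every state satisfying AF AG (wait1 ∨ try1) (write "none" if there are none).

none

States satisfying AG (wait1 ∨ try1): ∅.
States satisfying AF AG (wait1 ∨ try1): ∅.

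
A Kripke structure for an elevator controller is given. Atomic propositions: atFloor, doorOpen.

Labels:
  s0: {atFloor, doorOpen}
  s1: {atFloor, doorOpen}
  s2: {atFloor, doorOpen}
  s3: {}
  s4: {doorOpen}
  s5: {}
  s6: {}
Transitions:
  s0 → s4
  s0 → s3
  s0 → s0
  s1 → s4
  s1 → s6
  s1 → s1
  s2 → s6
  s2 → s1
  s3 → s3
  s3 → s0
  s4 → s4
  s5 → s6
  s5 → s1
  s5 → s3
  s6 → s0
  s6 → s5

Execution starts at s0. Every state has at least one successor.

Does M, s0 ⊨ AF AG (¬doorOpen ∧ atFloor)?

States satisfying AG (¬doorOpen ∧ atFloor): ∅.
States satisfying AF AG (¬doorOpen ∧ atFloor): ∅.
There is a path from s0 along which AG (¬doorOpen ∧ atFloor) never holds.
s0 ∉ Sat(AF AG (¬doorOpen ∧ atFloor)).

Violated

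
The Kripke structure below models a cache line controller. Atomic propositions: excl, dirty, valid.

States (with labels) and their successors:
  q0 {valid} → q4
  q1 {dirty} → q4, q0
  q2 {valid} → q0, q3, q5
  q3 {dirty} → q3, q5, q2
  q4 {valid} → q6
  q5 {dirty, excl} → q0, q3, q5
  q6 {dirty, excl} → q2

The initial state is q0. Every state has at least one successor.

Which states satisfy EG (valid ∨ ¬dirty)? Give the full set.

none

States satisfying valid ∨ ¬dirty: {q0, q2, q4}.
States satisfying EG (valid ∨ ¬dirty): ∅.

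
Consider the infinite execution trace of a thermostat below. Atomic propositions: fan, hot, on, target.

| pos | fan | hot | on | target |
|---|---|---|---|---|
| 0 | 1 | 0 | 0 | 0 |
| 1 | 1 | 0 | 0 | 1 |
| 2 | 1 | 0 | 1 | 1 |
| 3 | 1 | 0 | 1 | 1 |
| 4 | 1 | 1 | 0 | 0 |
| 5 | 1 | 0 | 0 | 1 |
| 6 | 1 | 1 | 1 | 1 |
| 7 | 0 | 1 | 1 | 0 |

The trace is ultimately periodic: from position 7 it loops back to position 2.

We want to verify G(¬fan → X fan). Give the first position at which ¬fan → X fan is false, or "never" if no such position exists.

never

¬fan → X fan holds at every position 0..7, and those are all the positions the trace ever visits, so the invariant G(¬fan → X fan) is never violated.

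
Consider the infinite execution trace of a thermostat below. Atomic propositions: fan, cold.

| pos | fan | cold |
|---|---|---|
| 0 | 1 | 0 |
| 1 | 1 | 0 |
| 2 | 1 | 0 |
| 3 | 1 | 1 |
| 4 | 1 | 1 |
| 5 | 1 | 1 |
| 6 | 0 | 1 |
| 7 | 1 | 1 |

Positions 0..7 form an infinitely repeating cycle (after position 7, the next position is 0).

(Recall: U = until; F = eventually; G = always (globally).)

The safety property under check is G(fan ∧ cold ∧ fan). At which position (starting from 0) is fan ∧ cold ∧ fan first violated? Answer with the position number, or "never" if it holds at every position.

0

At position 0 the labels are {fan}, so fan ∧ cold ∧ fan is false there. This is the first violation.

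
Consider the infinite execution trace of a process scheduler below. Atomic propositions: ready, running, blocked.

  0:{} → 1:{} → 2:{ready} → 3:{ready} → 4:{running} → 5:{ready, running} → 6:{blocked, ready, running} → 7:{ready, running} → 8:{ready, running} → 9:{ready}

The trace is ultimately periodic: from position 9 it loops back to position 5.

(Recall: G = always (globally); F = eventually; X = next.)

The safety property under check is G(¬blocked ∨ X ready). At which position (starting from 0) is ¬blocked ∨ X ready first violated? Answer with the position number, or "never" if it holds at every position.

never

¬blocked ∨ X ready holds at every position 0..9, and those are all the positions the trace ever visits, so the invariant G(¬blocked ∨ X ready) is never violated.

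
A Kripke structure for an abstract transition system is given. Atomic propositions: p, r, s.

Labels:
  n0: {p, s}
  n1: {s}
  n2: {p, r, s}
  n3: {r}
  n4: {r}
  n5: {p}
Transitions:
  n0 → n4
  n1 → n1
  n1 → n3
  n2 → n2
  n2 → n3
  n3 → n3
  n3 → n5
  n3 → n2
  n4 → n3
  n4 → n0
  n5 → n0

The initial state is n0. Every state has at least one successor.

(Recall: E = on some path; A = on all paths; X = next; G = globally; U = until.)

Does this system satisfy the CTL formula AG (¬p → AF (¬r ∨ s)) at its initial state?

States satisfying ¬p → AF (¬r ∨ s): {n0, n1, n2, n5}.
States satisfying AG (¬p → AF (¬r ∨ s)): ∅.
n3 is reachable from n0 and violates ¬p → AF (¬r ∨ s), so AG fails at n0.
n0 ∉ Sat(AG (¬p → AF (¬r ∨ s))).

No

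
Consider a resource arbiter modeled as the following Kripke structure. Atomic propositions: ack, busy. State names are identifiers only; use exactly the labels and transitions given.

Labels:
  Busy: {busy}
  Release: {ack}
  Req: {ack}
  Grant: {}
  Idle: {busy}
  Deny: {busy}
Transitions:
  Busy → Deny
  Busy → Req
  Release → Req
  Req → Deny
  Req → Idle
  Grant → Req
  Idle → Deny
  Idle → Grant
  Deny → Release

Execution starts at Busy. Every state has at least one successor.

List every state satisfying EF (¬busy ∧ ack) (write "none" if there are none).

{Busy, Release, Req, Grant, Idle, Deny}

States satisfying ¬busy ∧ ack: {Release, Req}.
States satisfying EF (¬busy ∧ ack): {Busy, Release, Req, Grant, Idle, Deny}.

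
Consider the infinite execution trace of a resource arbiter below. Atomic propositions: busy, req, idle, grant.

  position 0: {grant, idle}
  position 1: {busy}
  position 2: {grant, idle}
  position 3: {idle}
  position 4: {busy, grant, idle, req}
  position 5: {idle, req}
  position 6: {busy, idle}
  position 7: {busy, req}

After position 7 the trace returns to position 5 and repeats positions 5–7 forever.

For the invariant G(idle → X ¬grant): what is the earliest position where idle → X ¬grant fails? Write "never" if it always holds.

Check idle → X ¬grant at each position in order: 0 ✓, 1 ✓, 2 ✓.
At position 3 the labels are {idle} and the next position 4 has {busy, grant, idle, req}, so idle → X ¬grant is false there. This is the first violation.

3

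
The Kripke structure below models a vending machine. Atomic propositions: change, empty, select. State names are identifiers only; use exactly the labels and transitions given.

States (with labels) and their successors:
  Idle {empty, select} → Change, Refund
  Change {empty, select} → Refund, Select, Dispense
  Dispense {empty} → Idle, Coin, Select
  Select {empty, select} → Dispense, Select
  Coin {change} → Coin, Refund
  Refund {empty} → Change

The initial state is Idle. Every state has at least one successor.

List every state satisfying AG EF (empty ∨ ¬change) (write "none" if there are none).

{Idle, Change, Dispense, Select, Coin, Refund}

States satisfying EF (empty ∨ ¬change): {Idle, Change, Dispense, Select, Coin, Refund}.
States satisfying AG EF (empty ∨ ¬change): {Idle, Change, Dispense, Select, Coin, Refund}.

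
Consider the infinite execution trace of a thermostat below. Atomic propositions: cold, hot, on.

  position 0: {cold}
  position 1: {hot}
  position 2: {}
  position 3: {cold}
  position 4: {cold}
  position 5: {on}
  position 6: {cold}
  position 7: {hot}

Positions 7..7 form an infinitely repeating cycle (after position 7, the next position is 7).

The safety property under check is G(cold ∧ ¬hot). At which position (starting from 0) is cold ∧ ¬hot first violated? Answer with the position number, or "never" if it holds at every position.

1

Check cold ∧ ¬hot at each position in order: 0 ✓.
At position 1 the labels are {hot}, so cold ∧ ¬hot is false there. This is the first violation.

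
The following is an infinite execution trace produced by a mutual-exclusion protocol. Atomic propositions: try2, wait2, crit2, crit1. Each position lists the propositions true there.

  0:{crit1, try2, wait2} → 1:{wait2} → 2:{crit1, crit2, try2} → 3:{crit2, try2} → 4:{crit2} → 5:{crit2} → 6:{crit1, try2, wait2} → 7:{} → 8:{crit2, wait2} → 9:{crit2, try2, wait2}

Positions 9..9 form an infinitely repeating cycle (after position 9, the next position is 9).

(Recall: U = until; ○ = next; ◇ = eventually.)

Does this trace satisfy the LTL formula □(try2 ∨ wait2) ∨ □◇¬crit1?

Satisfied

try2 ∨ wait2 must hold at every position from 0 onward. It fails at position 4, so □(try2 ∨ wait2) is false.
◇¬crit1 holds at every position 0..9, and those are all positions ever visited, so □◇¬crit1 holds.
At position 0: □(try2 ∨ wait2) is false; □◇¬crit1 is true; so □(try2 ∨ wait2) ∨ □◇¬crit1 is true.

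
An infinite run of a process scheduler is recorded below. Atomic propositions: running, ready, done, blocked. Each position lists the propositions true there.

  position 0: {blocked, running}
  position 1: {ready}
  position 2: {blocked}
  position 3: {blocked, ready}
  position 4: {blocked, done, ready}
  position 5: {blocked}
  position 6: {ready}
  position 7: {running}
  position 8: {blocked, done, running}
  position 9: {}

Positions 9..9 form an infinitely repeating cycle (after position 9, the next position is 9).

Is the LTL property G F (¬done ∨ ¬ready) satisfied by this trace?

F (¬done ∨ ¬ready) holds at every position 0..9, and those are all positions ever visited, so G F (¬done ∨ ¬ready) holds.

Yes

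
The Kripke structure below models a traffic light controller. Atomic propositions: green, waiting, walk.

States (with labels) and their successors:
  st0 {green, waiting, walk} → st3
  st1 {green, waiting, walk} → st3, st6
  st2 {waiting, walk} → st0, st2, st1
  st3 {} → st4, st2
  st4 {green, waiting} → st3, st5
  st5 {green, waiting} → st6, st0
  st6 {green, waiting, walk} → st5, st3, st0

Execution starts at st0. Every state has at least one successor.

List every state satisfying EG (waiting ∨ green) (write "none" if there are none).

States satisfying waiting ∨ green: {st0, st1, st2, st4, st5, st6}.
States satisfying EG (waiting ∨ green): {st1, st2, st4, st5, st6}.

{st1, st2, st4, st5, st6}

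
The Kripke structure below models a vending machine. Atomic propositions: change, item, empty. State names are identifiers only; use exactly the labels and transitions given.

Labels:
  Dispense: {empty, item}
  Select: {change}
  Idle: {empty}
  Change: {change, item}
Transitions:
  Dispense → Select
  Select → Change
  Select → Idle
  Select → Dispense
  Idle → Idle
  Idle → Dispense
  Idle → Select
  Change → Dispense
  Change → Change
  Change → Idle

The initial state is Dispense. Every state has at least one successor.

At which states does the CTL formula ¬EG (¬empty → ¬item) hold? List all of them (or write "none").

{Change}

States satisfying ¬empty → ¬item: {Dispense, Select, Idle}.
States satisfying EG (¬empty → ¬item): {Dispense, Select, Idle}.
States satisfying ¬EG (¬empty → ¬item): {Change}.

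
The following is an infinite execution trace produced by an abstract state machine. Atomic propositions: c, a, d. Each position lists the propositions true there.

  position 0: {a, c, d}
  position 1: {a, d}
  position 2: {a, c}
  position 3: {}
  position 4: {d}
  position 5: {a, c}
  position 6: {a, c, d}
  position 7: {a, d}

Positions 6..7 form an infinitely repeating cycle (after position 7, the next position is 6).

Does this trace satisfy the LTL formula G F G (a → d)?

F G (a → d) holds at every position 0..7, and those are all positions ever visited, so G F G (a → d) holds.

Yes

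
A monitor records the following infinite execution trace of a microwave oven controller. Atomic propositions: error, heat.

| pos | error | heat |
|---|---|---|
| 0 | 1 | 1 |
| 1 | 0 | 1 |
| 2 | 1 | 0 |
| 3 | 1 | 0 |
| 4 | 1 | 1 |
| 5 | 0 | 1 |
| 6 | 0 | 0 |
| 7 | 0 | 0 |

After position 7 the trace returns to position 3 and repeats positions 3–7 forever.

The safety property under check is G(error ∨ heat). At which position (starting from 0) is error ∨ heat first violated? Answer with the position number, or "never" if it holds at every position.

Check error ∨ heat at each position in order: 0 ✓, 1 ✓, 2 ✓, 3 ✓, 4 ✓, 5 ✓.
At position 6 the labels are {}, so error ∨ heat is false there. This is the first violation.

6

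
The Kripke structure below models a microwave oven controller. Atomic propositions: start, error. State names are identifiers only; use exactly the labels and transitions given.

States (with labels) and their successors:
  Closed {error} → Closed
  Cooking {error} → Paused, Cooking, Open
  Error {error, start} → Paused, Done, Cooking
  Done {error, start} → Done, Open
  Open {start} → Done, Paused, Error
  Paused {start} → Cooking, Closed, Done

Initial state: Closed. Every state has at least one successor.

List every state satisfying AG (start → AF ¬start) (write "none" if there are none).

States satisfying start → AF ¬start: {Closed, Cooking}.
States satisfying AG (start → AF ¬start): {Closed}.

{Closed}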